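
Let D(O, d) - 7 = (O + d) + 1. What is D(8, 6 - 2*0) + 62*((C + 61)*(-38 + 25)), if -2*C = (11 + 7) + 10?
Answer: -37860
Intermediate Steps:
C = -14 (C = -((11 + 7) + 10)/2 = -(18 + 10)/2 = -½*28 = -14)
D(O, d) = 8 + O + d (D(O, d) = 7 + ((O + d) + 1) = 7 + (1 + O + d) = 8 + O + d)
D(8, 6 - 2*0) + 62*((C + 61)*(-38 + 25)) = (8 + 8 + (6 - 2*0)) + 62*((-14 + 61)*(-38 + 25)) = (8 + 8 + (6 + 0)) + 62*(47*(-13)) = (8 + 8 + 6) + 62*(-611) = 22 - 37882 = -37860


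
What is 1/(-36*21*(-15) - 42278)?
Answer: -1/30938 ≈ -3.2323e-5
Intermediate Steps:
1/(-36*21*(-15) - 42278) = 1/(-756*(-15) - 42278) = 1/(11340 - 42278) = 1/(-30938) = -1/30938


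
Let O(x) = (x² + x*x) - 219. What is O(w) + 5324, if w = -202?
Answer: 86713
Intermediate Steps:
O(x) = -219 + 2*x² (O(x) = (x² + x²) - 219 = 2*x² - 219 = -219 + 2*x²)
O(w) + 5324 = (-219 + 2*(-202)²) + 5324 = (-219 + 2*40804) + 5324 = (-219 + 81608) + 5324 = 81389 + 5324 = 86713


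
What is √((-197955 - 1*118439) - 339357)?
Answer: 37*I*√479 ≈ 809.78*I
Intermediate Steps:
√((-197955 - 1*118439) - 339357) = √((-197955 - 118439) - 339357) = √(-316394 - 339357) = √(-655751) = 37*I*√479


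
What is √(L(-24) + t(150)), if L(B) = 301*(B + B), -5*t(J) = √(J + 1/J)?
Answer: √(-13003200 - 6*√135006)/30 ≈ 120.21*I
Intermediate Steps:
t(J) = -√(J + 1/J)/5
L(B) = 602*B (L(B) = 301*(2*B) = 602*B)
√(L(-24) + t(150)) = √(602*(-24) - √(150 + 1/150)/5) = √(-14448 - √(150 + 1/150)/5) = √(-14448 - √135006/150)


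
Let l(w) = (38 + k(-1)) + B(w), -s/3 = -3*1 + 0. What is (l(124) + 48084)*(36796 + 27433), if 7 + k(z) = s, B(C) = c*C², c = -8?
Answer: -4809724436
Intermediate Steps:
B(C) = -8*C²
s = 9 (s = -3*(-3*1 + 0) = -3*(-3 + 0) = -3*(-3) = 9)
k(z) = 2 (k(z) = -7 + 9 = 2)
l(w) = 40 - 8*w² (l(w) = (38 + 2) - 8*w² = 40 - 8*w²)
(l(124) + 48084)*(36796 + 27433) = ((40 - 8*124²) + 48084)*(36796 + 27433) = ((40 - 8*15376) + 48084)*64229 = ((40 - 123008) + 48084)*64229 = (-122968 + 48084)*64229 = -74884*64229 = -4809724436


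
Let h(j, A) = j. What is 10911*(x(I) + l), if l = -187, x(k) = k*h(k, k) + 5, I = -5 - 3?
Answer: -1287498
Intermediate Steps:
I = -8
x(k) = 5 + k² (x(k) = k*k + 5 = k² + 5 = 5 + k²)
10911*(x(I) + l) = 10911*((5 + (-8)²) - 187) = 10911*((5 + 64) - 187) = 10911*(69 - 187) = 10911*(-118) = -1287498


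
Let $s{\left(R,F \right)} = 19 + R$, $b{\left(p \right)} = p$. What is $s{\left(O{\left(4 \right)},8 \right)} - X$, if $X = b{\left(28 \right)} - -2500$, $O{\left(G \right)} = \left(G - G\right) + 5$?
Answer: $-2504$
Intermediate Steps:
$O{\left(G \right)} = 5$ ($O{\left(G \right)} = 0 + 5 = 5$)
$X = 2528$ ($X = 28 - -2500 = 28 + 2500 = 2528$)
$s{\left(O{\left(4 \right)},8 \right)} - X = \left(19 + 5\right) - 2528 = 24 - 2528 = -2504$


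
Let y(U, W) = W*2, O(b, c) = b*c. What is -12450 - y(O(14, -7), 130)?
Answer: -12710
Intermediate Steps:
y(U, W) = 2*W
-12450 - y(O(14, -7), 130) = -12450 - 2*130 = -12450 - 1*260 = -12450 - 260 = -12710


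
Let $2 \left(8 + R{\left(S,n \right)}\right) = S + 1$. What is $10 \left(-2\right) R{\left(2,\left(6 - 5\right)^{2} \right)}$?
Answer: $130$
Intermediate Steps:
$R{\left(S,n \right)} = - \frac{15}{2} + \frac{S}{2}$ ($R{\left(S,n \right)} = -8 + \frac{S + 1}{2} = -8 + \frac{1 + S}{2} = -8 + \left(\frac{1}{2} + \frac{S}{2}\right) = - \frac{15}{2} + \frac{S}{2}$)
$10 \left(-2\right) R{\left(2,\left(6 - 5\right)^{2} \right)} = 10 \left(-2\right) \left(- \frac{15}{2} + \frac{1}{2} \cdot 2\right) = - 20 \left(- \frac{15}{2} + 1\right) = \left(-20\right) \left(- \frac{13}{2}\right) = 130$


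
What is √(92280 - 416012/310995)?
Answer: 22*√2048897500885/103665 ≈ 303.77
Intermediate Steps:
√(92280 - 416012/310995) = √(28698202588/310995) = 22*√2048897500885/103665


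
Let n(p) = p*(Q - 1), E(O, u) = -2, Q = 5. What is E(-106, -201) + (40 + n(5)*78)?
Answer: 1598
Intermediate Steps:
n(p) = 4*p (n(p) = p*(5 - 1) = p*4 = 4*p)
E(-106, -201) + (40 + n(5)*78) = -2 + (40 + (4*5)*78) = -2 + (40 + 20*78) = -2 + (40 + 1560) = -2 + 1600 = 1598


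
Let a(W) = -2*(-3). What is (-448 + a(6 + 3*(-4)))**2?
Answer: 195364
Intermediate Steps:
a(W) = 6
(-448 + a(6 + 3*(-4)))**2 = (-448 + 6)**2 = (-442)**2 = 195364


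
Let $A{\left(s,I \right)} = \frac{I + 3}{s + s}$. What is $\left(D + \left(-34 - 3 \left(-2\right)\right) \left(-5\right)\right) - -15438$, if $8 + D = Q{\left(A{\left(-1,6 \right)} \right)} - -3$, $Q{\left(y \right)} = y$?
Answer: $\frac{31137}{2} \approx 15569.0$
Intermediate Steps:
$A{\left(s,I \right)} = \frac{3 + I}{2 s}$
$D = - \frac{19}{2}$ ($D = -8 + \left(\frac{3 + 6}{2 \left(-1\right)} - -3\right) = -8 + \left(\frac{1}{2} \left(-1\right) 9 + 3\right) = -8 + \left(- \frac{9}{2} + 3\right) = -8 - \frac{3}{2} = - \frac{19}{2} \approx -9.5$)
$\left(D + \left(-34 - 3 \left(-2\right)\right) \left(-5\right)\right) - -15438 = \left(- \frac{19}{2} + \left(-34 - 3 \left(-2\right)\right) \left(-5\right)\right) - -15438 = \left(- \frac{19}{2} + \left(-34 - -6\right) \left(-5\right)\right) + 15438 = \left(- \frac{19}{2} + \left(-34 + 6\right) \left(-5\right)\right) + 15438 = \left(- \frac{19}{2} - -140\right) + 15438 = \left(- \frac{19}{2} + 140\right) + 15438 = \frac{261}{2} + 15438 = \frac{31137}{2}$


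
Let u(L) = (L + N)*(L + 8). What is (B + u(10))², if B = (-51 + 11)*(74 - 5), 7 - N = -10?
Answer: 5171076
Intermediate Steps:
N = 17 (N = 7 - 1*(-10) = 7 + 10 = 17)
u(L) = (8 + L)*(17 + L) (u(L) = (L + 17)*(L + 8) = (17 + L)*(8 + L) = (8 + L)*(17 + L))
B = -2760 (B = -40*69 = -2760)
(B + u(10))² = (-2760 + (136 + 10² + 25*10))² = (-2760 + (136 + 100 + 250))² = (-2760 + 486)² = (-2274)² = 5171076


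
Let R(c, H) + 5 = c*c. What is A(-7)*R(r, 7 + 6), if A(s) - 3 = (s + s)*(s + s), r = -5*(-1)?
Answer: 3980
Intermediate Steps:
r = 5
R(c, H) = -5 + c² (R(c, H) = -5 + c*c = -5 + c²)
A(s) = 3 + 4*s² (A(s) = 3 + (s + s)*(s + s) = 3 + (2*s)*(2*s) = 3 + 4*s²)
A(-7)*R(r, 7 + 6) = (3 + 4*(-7)²)*(-5 + 5²) = (3 + 4*49)*(-5 + 25) = (3 + 196)*20 = 199*20 = 3980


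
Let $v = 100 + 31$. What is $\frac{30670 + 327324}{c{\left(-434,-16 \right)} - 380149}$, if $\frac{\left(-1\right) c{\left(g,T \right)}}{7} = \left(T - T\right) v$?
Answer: $- \frac{51142}{54307} \approx -0.94172$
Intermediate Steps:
$v = 131$
$c{\left(g,T \right)} = 0$ ($c{\left(g,T \right)} = - 7 \left(T - T\right) 131 = - 7 \cdot 0 \cdot 131 = \left(-7\right) 0 = 0$)
$\frac{30670 + 327324}{c{\left(-434,-16 \right)} - 380149} = \frac{30670 + 327324}{0 - 380149} = \frac{357994}{-380149} = 357994 \left(- \frac{1}{380149}\right) = - \frac{51142}{54307}$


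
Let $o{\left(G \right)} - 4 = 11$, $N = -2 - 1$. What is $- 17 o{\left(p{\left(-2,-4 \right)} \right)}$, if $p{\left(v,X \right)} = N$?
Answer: $-255$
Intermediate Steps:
$N = -3$
$p{\left(v,X \right)} = -3$
$o{\left(G \right)} = 15$ ($o{\left(G \right)} = 4 + 11 = 15$)
$- 17 o{\left(p{\left(-2,-4 \right)} \right)} = \left(-17\right) 15 = -255$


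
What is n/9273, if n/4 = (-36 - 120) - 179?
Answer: -1340/9273 ≈ -0.14451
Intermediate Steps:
n = -1340 (n = 4*((-36 - 120) - 179) = 4*(-156 - 179) = 4*(-335) = -1340)
n/9273 = -1340/9273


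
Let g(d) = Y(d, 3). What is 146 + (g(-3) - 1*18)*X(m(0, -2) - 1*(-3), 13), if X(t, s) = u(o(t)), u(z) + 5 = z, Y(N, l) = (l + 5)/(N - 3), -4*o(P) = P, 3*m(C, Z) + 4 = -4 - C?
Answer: 4397/18 ≈ 244.28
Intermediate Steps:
m(C, Z) = -8/3 - C/3 (m(C, Z) = -4/3 + (-4 - C)/3 = -4/3 + (-4/3 - C/3) = -8/3 - C/3)
o(P) = -P/4
Y(N, l) = (5 + l)/(-3 + N)
g(d) = 8/(-3 + d) (g(d) = (5 + 3)/(-3 + d) = 8/(-3 + d))
u(z) = -5 + z
X(t, s) = -5 - t/4
146 + (g(-3) - 1*18)*X(m(0, -2) - 1*(-3), 13) = 146 + (8/(-3 - 3) - 1*18)*(-5 - ((-8/3 - ⅓*0) - 1*(-3))/4) = 146 + (8/(-6) - 18)*(-5 - ((-8/3 + 0) + 3)/4) = 146 + (8*(-⅙) - 18)*(-5 - (-8/3 + 3)/4) = 146 + (-4/3 - 18)*(-5 - ¼*⅓) = 146 - 58*(-5 - 1/12)/3 = 146 - 58/3*(-61/12) = 146 + 1769/18 = 4397/18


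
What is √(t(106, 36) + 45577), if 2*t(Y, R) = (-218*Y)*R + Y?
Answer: 3*I*√41146 ≈ 608.53*I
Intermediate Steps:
t(Y, R) = Y/2 - 109*R*Y (t(Y, R) = ((-218*Y)*R + Y)/2 = (-218*R*Y + Y)/2 = (Y - 218*R*Y)/2 = Y/2 - 109*R*Y)
√(t(106, 36) + 45577) = √((½)*106*(1 - 218*36) + 45577) = √((½)*106*(1 - 7848) + 45577) = √((½)*106*(-7847) + 45577) = √(-415891 + 45577) = √(-370314) = 3*I*√41146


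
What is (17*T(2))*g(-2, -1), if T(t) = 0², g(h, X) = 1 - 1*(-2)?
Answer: 0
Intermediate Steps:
g(h, X) = 3 (g(h, X) = 1 + 2 = 3)
T(t) = 0
(17*T(2))*g(-2, -1) = (17*0)*3 = 0*3 = 0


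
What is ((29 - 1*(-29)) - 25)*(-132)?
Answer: -4356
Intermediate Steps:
((29 - 1*(-29)) - 25)*(-132) = ((29 + 29) - 25)*(-132) = (58 - 25)*(-132) = 33*(-132) = -4356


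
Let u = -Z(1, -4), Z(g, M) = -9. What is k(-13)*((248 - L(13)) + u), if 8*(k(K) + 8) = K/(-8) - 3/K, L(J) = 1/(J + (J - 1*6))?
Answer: -33213357/16640 ≈ -1996.0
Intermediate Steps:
L(J) = 1/(-6 + 2*J) (L(J) = 1/(J + (J - 6)) = 1/(J + (-6 + J)) = 1/(-6 + 2*J))
k(K) = -8 - 3/(8*K) - K/64 (k(K) = -8 + (K/(-8) - 3/K)/8 = -8 + (K*(-⅛) - 3/K)/8 = -8 + (-K/8 - 3/K)/8 = -8 + (-3/K - K/8)/8 = -8 + (-3/(8*K) - K/64) = -8 - 3/(8*K) - K/64)
u = 9 (u = -1*(-9) = 9)
k(-13)*((248 - L(13)) + u) = ((1/64)*(-24 - 1*(-13)*(512 - 13))/(-13))*((248 - 1/(2*(-3 + 13))) + 9) = ((1/64)*(-1/13)*(-24 - 1*(-13)*499))*((248 - 1/(2*10)) + 9) = ((1/64)*(-1/13)*(-24 + 6487))*((248 - 1/(2*10)) + 9) = ((1/64)*(-1/13)*6463)*((248 - 1*1/20) + 9) = -6463*((248 - 1/20) + 9)/832 = -6463*(4959/20 + 9)/832 = -6463/832*5139/20 = -33213357/16640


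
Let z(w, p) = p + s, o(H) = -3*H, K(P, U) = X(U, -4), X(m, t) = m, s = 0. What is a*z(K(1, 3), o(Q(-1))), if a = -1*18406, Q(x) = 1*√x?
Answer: 55218*I ≈ 55218.0*I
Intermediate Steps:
K(P, U) = U
Q(x) = √x
z(w, p) = p (z(w, p) = p + 0 = p)
a = -18406
a*z(K(1, 3), o(Q(-1))) = -(-55218)*√(-1) = -(-55218)*I = 55218*I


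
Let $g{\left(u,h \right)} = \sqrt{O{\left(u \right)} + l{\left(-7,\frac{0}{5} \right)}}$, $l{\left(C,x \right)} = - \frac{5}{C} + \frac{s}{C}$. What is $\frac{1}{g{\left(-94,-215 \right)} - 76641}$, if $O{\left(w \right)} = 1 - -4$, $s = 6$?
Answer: $- \frac{536487}{41116900133} - \frac{\sqrt{238}}{41116900133} \approx -1.3048 \cdot 10^{-5}$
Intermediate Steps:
$l{\left(C,x \right)} = \frac{1}{C}$ ($l{\left(C,x \right)} = - \frac{5}{C} + \frac{6}{C} = \frac{1}{C}$)
$O{\left(w \right)} = 5$ ($O{\left(w \right)} = 1 + 4 = 5$)
$g{\left(u,h \right)} = \frac{\sqrt{238}}{7}$ ($g{\left(u,h \right)} = \sqrt{5 + \frac{1}{-7}} = \sqrt{5 - \frac{1}{7}} = \sqrt{\frac{34}{7}} = \frac{\sqrt{238}}{7}$)
$\frac{1}{g{\left(-94,-215 \right)} - 76641} = \frac{1}{\frac{\sqrt{238}}{7} - 76641} = \frac{1}{-76641 + \frac{\sqrt{238}}{7}}$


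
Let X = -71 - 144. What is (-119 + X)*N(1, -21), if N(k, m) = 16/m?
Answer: 5344/21 ≈ 254.48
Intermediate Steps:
X = -215
(-119 + X)*N(1, -21) = (-119 - 215)*(16/(-21)) = -5344*(-1)/21 = -334*(-16/21) = 5344/21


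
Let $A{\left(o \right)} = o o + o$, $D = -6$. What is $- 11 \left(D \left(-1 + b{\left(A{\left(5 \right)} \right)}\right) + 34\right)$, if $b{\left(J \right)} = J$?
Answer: $1540$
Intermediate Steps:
$A{\left(o \right)} = o + o^{2}$ ($A{\left(o \right)} = o^{2} + o = o + o^{2}$)
$- 11 \left(D \left(-1 + b{\left(A{\left(5 \right)} \right)}\right) + 34\right) = - 11 \left(- 6 \left(-1 + 5 \left(1 + 5\right)\right) + 34\right) = - 11 \left(- 6 \left(-1 + 5 \cdot 6\right) + 34\right) = - 11 \left(- 6 \left(-1 + 30\right) + 34\right) = - 11 \left(\left(-6\right) 29 + 34\right) = - 11 \left(-174 + 34\right) = \left(-11\right) \left(-140\right) = 1540$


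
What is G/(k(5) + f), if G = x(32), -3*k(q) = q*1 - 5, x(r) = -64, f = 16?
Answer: -4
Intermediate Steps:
k(q) = 5/3 - q/3 (k(q) = -(q*1 - 5)/3 = -(q - 5)/3 = -(-5 + q)/3 = 5/3 - q/3)
G = -64
G/(k(5) + f) = -64/((5/3 - ⅓*5) + 16) = -64/((5/3 - 5/3) + 16) = -64/(0 + 16) = -64/16 = -64*1/16 = -4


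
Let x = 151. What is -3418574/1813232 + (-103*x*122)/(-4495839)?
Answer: -5964406121737/4075999570824 ≈ -1.4633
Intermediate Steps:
-3418574/1813232 + (-103*x*122)/(-4495839) = -3418574/1813232 + (-103*151*122)/(-4495839) = -3418574*1/1813232 - 15553*122*(-1/4495839) = -1709287/906616 - 1897466*(-1/4495839) = -1709287/906616 + 1897466/4495839 = -5964406121737/4075999570824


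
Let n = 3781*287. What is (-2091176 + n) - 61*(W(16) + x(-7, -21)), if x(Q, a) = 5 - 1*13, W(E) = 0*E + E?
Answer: -1006517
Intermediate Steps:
n = 1085147
W(E) = E (W(E) = 0 + E = E)
x(Q, a) = -8 (x(Q, a) = 5 - 13 = -8)
(-2091176 + n) - 61*(W(16) + x(-7, -21)) = (-2091176 + 1085147) - 61*(16 - 8) = -1006029 - 61*8 = -1006029 - 488 = -1006517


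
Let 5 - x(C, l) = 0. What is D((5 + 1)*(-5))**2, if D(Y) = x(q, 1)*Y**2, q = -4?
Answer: 20250000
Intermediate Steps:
x(C, l) = 5 (x(C, l) = 5 - 1*0 = 5 + 0 = 5)
D(Y) = 5*Y**2
D((5 + 1)*(-5))**2 = (5*((5 + 1)*(-5))**2)**2 = (5*(6*(-5))**2)**2 = (5*(-30)**2)**2 = (5*900)**2 = 4500**2 = 20250000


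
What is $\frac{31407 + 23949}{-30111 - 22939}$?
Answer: $- \frac{27678}{26525} \approx -1.0435$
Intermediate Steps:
$\frac{31407 + 23949}{-30111 - 22939} = \frac{55356}{-53050} = 55356 \left(- \frac{1}{53050}\right) = - \frac{27678}{26525}$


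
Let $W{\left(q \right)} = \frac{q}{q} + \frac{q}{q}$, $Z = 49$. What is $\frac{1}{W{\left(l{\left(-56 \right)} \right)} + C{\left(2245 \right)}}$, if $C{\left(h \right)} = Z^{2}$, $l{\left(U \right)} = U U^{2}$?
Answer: $\frac{1}{2403} \approx 0.00041615$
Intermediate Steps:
$l{\left(U \right)} = U^{3}$
$W{\left(q \right)} = 2$ ($W{\left(q \right)} = 1 + 1 = 2$)
$C{\left(h \right)} = 2401$ ($C{\left(h \right)} = 49^{2} = 2401$)
$\frac{1}{W{\left(l{\left(-56 \right)} \right)} + C{\left(2245 \right)}} = \frac{1}{2 + 2401} = \frac{1}{2403}$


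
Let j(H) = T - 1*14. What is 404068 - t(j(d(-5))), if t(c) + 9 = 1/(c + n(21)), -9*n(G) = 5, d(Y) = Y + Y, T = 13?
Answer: 5657087/14 ≈ 4.0408e+5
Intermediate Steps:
d(Y) = 2*Y
n(G) = -5/9 (n(G) = -⅑*5 = -5/9)
j(H) = -1 (j(H) = 13 - 1*14 = 13 - 14 = -1)
t(c) = -9 + 1/(-5/9 + c) (t(c) = -9 + 1/(c - 5/9) = -9 + 1/(-5/9 + c))
404068 - t(j(d(-5))) = 404068 - 27*(2 - 3*(-1))/(-5 + 9*(-1)) = 404068 - 27*(2 + 3)/(-5 - 9) = 404068 - 27*5/(-14) = 404068 - 27*(-1)*5/14 = 404068 - 1*(-135/14) = 404068 + 135/14 = 5657087/14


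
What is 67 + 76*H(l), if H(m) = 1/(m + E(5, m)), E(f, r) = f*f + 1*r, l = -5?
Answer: 1081/15 ≈ 72.067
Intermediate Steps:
E(f, r) = r + f² (E(f, r) = f² + r = r + f²)
H(m) = 1/(25 + 2*m) (H(m) = 1/(m + (m + 5²)) = 1/(m + (m + 25)) = 1/(m + (25 + m)) = 1/(25 + 2*m))
67 + 76*H(l) = 67 + 76/(25 + 2*(-5)) = 67 + 76/(25 - 10) = 67 + 76/15 = 1081/15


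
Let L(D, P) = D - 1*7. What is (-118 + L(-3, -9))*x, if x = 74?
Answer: -9472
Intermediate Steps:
L(D, P) = -7 + D (L(D, P) = D - 7 = -7 + D)
(-118 + L(-3, -9))*x = (-118 + (-7 - 3))*74 = (-118 - 10)*74 = -128*74 = -9472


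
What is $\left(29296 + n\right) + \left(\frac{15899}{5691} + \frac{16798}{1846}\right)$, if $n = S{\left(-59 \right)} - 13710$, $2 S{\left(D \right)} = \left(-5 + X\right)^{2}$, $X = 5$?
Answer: $\frac{81932505184}{5252793} \approx 15598.0$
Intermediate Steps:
$S{\left(D \right)} = 0$ ($S{\left(D \right)} = \frac{\left(-5 + 5\right)^{2}}{2} = \frac{0^{2}}{2} = \frac{1}{2} \cdot 0 = 0$)
$n = -13710$ ($n = 0 - 13710 = -13710$)
$\left(29296 + n\right) + \left(\frac{15899}{5691} + \frac{16798}{1846}\right) = \left(29296 - 13710\right) + \left(\frac{15899}{5691} + \frac{16798}{1846}\right) = 15586 + \left(15899 \cdot \frac{1}{5691} + 16798 \cdot \frac{1}{1846}\right) = 15586 + \left(\frac{15899}{5691} + \frac{8399}{923}\right) = 15586 + \frac{62473486}{5252793} = \frac{81932505184}{5252793}$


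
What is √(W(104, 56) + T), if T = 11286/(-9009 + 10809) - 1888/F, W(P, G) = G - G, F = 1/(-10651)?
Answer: √2010909427/10 ≈ 4484.3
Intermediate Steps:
F = -1/10651 ≈ -9.3888e-5
W(P, G) = 0
T = 2010909427/100 (T = 11286/(-9009 + 10809) - 1888/(-1/10651) = 11286/1800 - 1888*(-10651) = 11286*(1/1800) + 20109088 = 627/100 + 20109088 = 2010909427/100 ≈ 2.0109e+7)
√(W(104, 56) + T) = √(0 + 2010909427/100) = √(2010909427/100) = √2010909427/10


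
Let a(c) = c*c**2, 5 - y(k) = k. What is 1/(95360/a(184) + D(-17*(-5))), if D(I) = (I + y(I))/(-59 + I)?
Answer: 632684/131355 ≈ 4.8166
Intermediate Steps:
y(k) = 5 - k
D(I) = 5/(-59 + I) (D(I) = (I + (5 - I))/(-59 + I) = 5/(-59 + I))
a(c) = c**3
1/(95360/a(184) + D(-17*(-5))) = 1/(95360/(184**3) + 5/(-59 - 17*(-5))) = 1/(95360/6229504 + 5/(-59 + 85)) = 1/(95360*(1/6229504) + 5/26) = 1/(745/48668 + 5*(1/26)) = 1/(745/48668 + 5/26) = 1/(131355/632684) = 632684/131355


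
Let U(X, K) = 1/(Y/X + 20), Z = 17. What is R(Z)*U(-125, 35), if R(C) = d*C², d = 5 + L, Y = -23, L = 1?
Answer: 72250/841 ≈ 85.910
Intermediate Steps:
U(X, K) = 1/(20 - 23/X) (U(X, K) = 1/(-23/X + 20) = 1/(20 - 23/X))
d = 6 (d = 5 + 1 = 6)
R(C) = 6*C²
R(Z)*U(-125, 35) = (6*17²)*(-125/(-23 + 20*(-125))) = (6*289)*(-125/(-23 - 2500)) = 1734*(-125/(-2523)) = 1734*(-125*(-1/2523)) = 1734*(125/2523) = 72250/841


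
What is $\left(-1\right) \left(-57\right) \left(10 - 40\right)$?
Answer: $-1710$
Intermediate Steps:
$\left(-1\right) \left(-57\right) \left(10 - 40\right) = 57 \left(-30\right) = -1710$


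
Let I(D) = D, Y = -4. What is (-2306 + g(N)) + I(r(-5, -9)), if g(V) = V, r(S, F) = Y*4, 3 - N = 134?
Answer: -2453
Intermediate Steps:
N = -131 (N = 3 - 1*134 = 3 - 134 = -131)
r(S, F) = -16 (r(S, F) = -4*4 = -16)
(-2306 + g(N)) + I(r(-5, -9)) = (-2306 - 131) - 16 = -2437 - 16 = -2453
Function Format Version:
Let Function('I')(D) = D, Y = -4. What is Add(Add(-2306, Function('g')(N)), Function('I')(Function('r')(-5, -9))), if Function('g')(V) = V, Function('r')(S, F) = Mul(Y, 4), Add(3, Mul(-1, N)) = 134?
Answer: -2453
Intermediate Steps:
N = -131 (N = Add(3, Mul(-1, 134)) = Add(3, -134) = -131)
Function('r')(S, F) = -16 (Function('r')(S, F) = Mul(-4, 4) = -16)
Add(Add(-2306, Function('g')(N)), Function('I')(Function('r')(-5, -9))) = Add(Add(-2306, -131), -16) = Add(-2437, -16) = -2453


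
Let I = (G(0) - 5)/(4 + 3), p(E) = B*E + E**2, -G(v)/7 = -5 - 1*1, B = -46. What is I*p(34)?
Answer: -15096/7 ≈ -2156.6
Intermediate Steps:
G(v) = 42 (G(v) = -7*(-5 - 1*1) = -7*(-5 - 1) = -7*(-6) = 42)
p(E) = E**2 - 46*E (p(E) = -46*E + E**2 = E**2 - 46*E)
I = 37/7 (I = (42 - 5)/(4 + 3) = 37/7 ≈ 5.2857)
I*p(34) = 37*(34*(-46 + 34))/7 = 37*(34*(-12))/7 = (37/7)*(-408) = -15096/7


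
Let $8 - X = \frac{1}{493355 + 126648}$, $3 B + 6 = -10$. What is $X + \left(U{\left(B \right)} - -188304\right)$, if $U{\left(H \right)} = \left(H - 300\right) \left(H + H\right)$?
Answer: $\frac{1068959572351}{5580027} \approx 1.9157 \cdot 10^{5}$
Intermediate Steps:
$B = - \frac{16}{3}$ ($B = -2 + \frac{1}{3} \left(-10\right) = -2 - \frac{10}{3} = - \frac{16}{3} \approx -5.3333$)
$X = \frac{4960023}{620003}$ ($X = 8 - \frac{1}{493355 + 126648} = 8 - \frac{1}{620003} = \frac{4960023}{620003} \approx 8.0$)
$U{\left(H \right)} = 2 H \left(-300 + H\right)$ ($U{\left(H \right)} = \left(-300 + H\right) 2 H = 2 H \left(-300 + H\right)$)
$X + \left(U{\left(B \right)} - -188304\right) = \frac{4960023}{620003} + \left(2 \left(- \frac{16}{3}\right) \left(-300 - \frac{16}{3}\right) - -188304\right) = \frac{4960023}{620003} + \left(2 \left(- \frac{16}{3}\right) \left(- \frac{916}{3}\right) + 188304\right) = \frac{4960023}{620003} + \left(\frac{29312}{9} + 188304\right) = \frac{4960023}{620003} + \frac{1724048}{9} = \frac{1068959572351}{5580027}$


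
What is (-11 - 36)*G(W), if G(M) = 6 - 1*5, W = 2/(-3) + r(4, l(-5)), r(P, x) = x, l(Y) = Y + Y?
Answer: -47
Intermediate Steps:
l(Y) = 2*Y
W = -32/3 (W = 2/(-3) + 2*(-5) = 2*(-⅓) - 10 = -⅔ - 10 = -32/3 ≈ -10.667)
G(M) = 1 (G(M) = 6 - 5 = 1)
(-11 - 36)*G(W) = (-11 - 36)*1 = -47*1 = -47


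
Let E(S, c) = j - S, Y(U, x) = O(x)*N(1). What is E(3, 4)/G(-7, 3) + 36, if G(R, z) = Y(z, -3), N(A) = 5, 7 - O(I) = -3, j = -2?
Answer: 359/10 ≈ 35.900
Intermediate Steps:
O(I) = 10 (O(I) = 7 - 1*(-3) = 7 + 3 = 10)
Y(U, x) = 50 (Y(U, x) = 10*5 = 50)
G(R, z) = 50
E(S, c) = -2 - S
E(3, 4)/G(-7, 3) + 36 = (-2 - 1*3)/50 + 36 = (-2 - 3)*(1/50) + 36 = -5*1/50 + 36 = -⅒ + 36 = 359/10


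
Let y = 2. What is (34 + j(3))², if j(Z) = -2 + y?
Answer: 1156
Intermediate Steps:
j(Z) = 0 (j(Z) = -2 + 2 = 0)
(34 + j(3))² = (34 + 0)² = 34² = 1156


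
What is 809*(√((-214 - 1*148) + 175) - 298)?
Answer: -241082 + 809*I*√187 ≈ -2.4108e+5 + 11063.0*I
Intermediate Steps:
809*(√((-214 - 1*148) + 175) - 298) = 809*(√((-214 - 148) + 175) - 298) = 809*(√(-362 + 175) - 298) = 809*(√(-187) - 298) = 809*(I*√187 - 298) = 809*(-298 + I*√187) = -241082 + 809*I*√187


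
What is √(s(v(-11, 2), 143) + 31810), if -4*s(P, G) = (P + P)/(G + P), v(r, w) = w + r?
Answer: √571180963/134 ≈ 178.35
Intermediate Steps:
v(r, w) = r + w
s(P, G) = -P/(2*(G + P)) (s(P, G) = -(P + P)/(4*(G + P)) = -2*P/(4*(G + P)) = -P/(2*(G + P)))
√(s(v(-11, 2), 143) + 31810) = √(-(-11 + 2)/(2*143 + 2*(-11 + 2)) + 31810) = √(-1*(-9)/(286 + 2*(-9)) + 31810) = √(-1*(-9)/(286 - 18) + 31810) = √(-1*(-9)/268 + 31810) = √(-1*(-9)*1/268 + 31810) = √(9/268 + 31810) = √(8525089/268) = √571180963/134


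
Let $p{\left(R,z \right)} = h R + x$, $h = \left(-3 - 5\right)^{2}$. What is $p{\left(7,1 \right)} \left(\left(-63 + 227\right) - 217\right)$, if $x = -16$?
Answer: $-22896$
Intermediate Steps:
$h = 64$ ($h = \left(-8\right)^{2} = 64$)
$p{\left(R,z \right)} = -16 + 64 R$ ($p{\left(R,z \right)} = 64 R - 16 = -16 + 64 R$)
$p{\left(7,1 \right)} \left(\left(-63 + 227\right) - 217\right) = \left(-16 + 64 \cdot 7\right) \left(\left(-63 + 227\right) - 217\right) = \left(-16 + 448\right) \left(164 - 217\right) = 432 \left(-53\right) = -22896$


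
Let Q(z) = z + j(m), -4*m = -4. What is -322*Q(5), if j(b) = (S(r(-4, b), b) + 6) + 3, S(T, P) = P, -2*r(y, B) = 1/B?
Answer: -4830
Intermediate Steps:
m = 1 (m = -1/4*(-4) = 1)
r(y, B) = -1/(2*B)
j(b) = 9 + b (j(b) = (b + 6) + 3 = (6 + b) + 3 = 9 + b)
Q(z) = 10 + z (Q(z) = z + (9 + 1) = z + 10 = 10 + z)
-322*Q(5) = -322*(10 + 5) = -322*15 = -4830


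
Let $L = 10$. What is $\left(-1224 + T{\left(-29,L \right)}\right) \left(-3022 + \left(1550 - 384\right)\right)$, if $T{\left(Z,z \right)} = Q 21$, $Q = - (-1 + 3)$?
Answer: $2349696$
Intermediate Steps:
$Q = -2$ ($Q = \left(-1\right) 2 = -2$)
$T{\left(Z,z \right)} = -42$ ($T{\left(Z,z \right)} = \left(-2\right) 21 = -42$)
$\left(-1224 + T{\left(-29,L \right)}\right) \left(-3022 + \left(1550 - 384\right)\right) = \left(-1224 - 42\right) \left(-3022 + \left(1550 - 384\right)\right) = - 1266 \left(-3022 + 1166\right) = \left(-1266\right) \left(-1856\right) = 2349696$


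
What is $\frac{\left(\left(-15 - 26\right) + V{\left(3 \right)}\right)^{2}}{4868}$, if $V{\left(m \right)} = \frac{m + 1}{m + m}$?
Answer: $\frac{14641}{43812} \approx 0.33418$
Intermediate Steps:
$V{\left(m \right)} = \frac{1 + m}{2 m}$
$\frac{\left(\left(-15 - 26\right) + V{\left(3 \right)}\right)^{2}}{4868} = \frac{\left(\left(-15 - 26\right) + \frac{1 + 3}{2 \cdot 3}\right)^{2}}{4868} = \left(\left(-15 - 26\right) + \frac{1}{2} \cdot \frac{1}{3} \cdot 4\right)^{2} \cdot \frac{1}{4868} = \left(-41 + \frac{2}{3}\right)^{2} \cdot \frac{1}{4868} = \left(- \frac{121}{3}\right)^{2} \cdot \frac{1}{4868} = \frac{14641}{9} \cdot \frac{1}{4868} = \frac{14641}{43812}$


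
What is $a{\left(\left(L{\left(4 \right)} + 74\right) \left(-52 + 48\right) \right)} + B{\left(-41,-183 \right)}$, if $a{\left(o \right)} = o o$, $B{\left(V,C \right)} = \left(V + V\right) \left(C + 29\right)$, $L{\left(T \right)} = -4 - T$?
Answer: $82324$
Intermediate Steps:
$B{\left(V,C \right)} = 2 V \left(29 + C\right)$
$a{\left(o \right)} = o^{2}$
$a{\left(\left(L{\left(4 \right)} + 74\right) \left(-52 + 48\right) \right)} + B{\left(-41,-183 \right)} = \left(\left(\left(-4 - 4\right) + 74\right) \left(-52 + 48\right)\right)^{2} + 2 \left(-41\right) \left(29 - 183\right) = \left(\left(\left(-4 - 4\right) + 74\right) \left(-4\right)\right)^{2} + 2 \left(-41\right) \left(-154\right) = \left(\left(-8 + 74\right) \left(-4\right)\right)^{2} + 12628 = \left(66 \left(-4\right)\right)^{2} + 12628 = \left(-264\right)^{2} + 12628 = 69696 + 12628 = 82324$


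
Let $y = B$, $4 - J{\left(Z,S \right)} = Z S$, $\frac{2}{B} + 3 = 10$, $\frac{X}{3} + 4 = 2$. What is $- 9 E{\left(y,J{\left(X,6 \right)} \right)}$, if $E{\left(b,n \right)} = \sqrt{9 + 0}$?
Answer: $-27$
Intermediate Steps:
$X = -6$ ($X = -12 + 3 \cdot 2 = -12 + 6 = -6$)
$B = \frac{2}{7}$ ($B = \frac{2}{-3 + 10} = \frac{2}{7} \approx 0.28571$)
$J{\left(Z,S \right)} = 4 - S Z$ ($J{\left(Z,S \right)} = 4 - Z S = 4 - S Z$)
$y = \frac{2}{7} \approx 0.28571$
$E{\left(b,n \right)} = 3$ ($E{\left(b,n \right)} = \sqrt{9} = 3$)
$- 9 E{\left(y,J{\left(X,6 \right)} \right)} = \left(-9\right) 3 = -27$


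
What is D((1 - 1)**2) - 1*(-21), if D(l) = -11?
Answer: 10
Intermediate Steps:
D((1 - 1)**2) - 1*(-21) = -11 - 1*(-21) = -11 + 21 = 10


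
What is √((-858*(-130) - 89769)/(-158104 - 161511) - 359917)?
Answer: I*√36766877558235490/319615 ≈ 599.93*I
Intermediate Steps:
√((-858*(-130) - 89769)/(-158104 - 161511) - 359917) = √((111540 - 89769)/(-319615) - 359917) = √(21771*(-1/319615) - 359917) = √(-21771/319615 - 359917) = √(-115034893726/319615) = I*√36766877558235490/319615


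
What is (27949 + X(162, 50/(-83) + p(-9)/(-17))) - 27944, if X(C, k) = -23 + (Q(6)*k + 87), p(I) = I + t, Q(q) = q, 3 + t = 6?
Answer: 95247/1411 ≈ 67.503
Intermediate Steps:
t = 3 (t = -3 + 6 = 3)
p(I) = 3 + I (p(I) = I + 3 = 3 + I)
X(C, k) = 64 + 6*k (X(C, k) = -23 + (6*k + 87) = -23 + (87 + 6*k) = 64 + 6*k)
(27949 + X(162, 50/(-83) + p(-9)/(-17))) - 27944 = (27949 + (64 + 6*(50/(-83) + (3 - 9)/(-17)))) - 27944 = (27949 + (64 + 6*(50*(-1/83) - 6*(-1/17)))) - 27944 = (27949 + (64 + 6*(-50/83 + 6/17))) - 27944 = (27949 + (64 + 6*(-352/1411))) - 27944 = (27949 + (64 - 2112/1411)) - 27944 = (27949 + 88192/1411) - 27944 = 39524231/1411 - 27944 = 95247/1411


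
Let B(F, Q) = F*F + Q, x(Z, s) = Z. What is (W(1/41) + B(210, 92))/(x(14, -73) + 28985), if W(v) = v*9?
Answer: 1811881/1188959 ≈ 1.5239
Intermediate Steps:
B(F, Q) = Q + F² (B(F, Q) = F² + Q = Q + F²)
W(v) = 9*v
(W(1/41) + B(210, 92))/(x(14, -73) + 28985) = (9/41 + (92 + 210²))/(14 + 28985) = (9*(1/41) + (92 + 44100))/28999 = (9/41 + 44192)*(1/28999) = (1811881/41)*(1/28999) = 1811881/1188959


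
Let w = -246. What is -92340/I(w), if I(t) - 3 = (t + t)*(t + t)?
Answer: -30780/80689 ≈ -0.38146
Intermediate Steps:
I(t) = 3 + 4*t**2 (I(t) = 3 + (t + t)*(t + t) = 3 + (2*t)*(2*t) = 3 + 4*t**2)
-92340/I(w) = -92340/(3 + 4*(-246)**2) = -92340/(3 + 4*60516) = -92340/(3 + 242064) = -92340/242067 = -92340*1/242067 = -30780/80689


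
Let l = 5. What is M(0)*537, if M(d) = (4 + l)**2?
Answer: 43497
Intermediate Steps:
M(d) = 81 (M(d) = (4 + 5)**2 = 9**2 = 81)
M(0)*537 = 81*537 = 43497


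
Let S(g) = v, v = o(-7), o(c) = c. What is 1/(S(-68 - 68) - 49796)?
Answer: -1/49803 ≈ -2.0079e-5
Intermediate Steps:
v = -7
S(g) = -7
1/(S(-68 - 68) - 49796) = 1/(-7 - 49796) = 1/(-49803) = -1/49803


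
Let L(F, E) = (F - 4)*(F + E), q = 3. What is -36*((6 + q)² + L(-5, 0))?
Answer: -4536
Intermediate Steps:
L(F, E) = (-4 + F)*(E + F)
-36*((6 + q)² + L(-5, 0)) = -36*((6 + 3)² + ((-5)² - 4*0 - 4*(-5) + 0*(-5))) = -36*(9² + (25 + 0 + 20 + 0)) = -36*(81 + 45) = -36*126 = -4536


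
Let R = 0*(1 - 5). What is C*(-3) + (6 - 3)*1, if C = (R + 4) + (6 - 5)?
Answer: -12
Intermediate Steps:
R = 0 (R = 0*(-4) = 0)
C = 5 (C = (0 + 4) + (6 - 5) = 4 + 1 = 5)
C*(-3) + (6 - 3)*1 = 5*(-3) + (6 - 3)*1 = -15 + 3*1 = -15 + 3 = -12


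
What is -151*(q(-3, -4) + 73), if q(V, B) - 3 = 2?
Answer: -11778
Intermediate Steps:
q(V, B) = 5 (q(V, B) = 3 + 2 = 5)
-151*(q(-3, -4) + 73) = -151*(5 + 73) = -151*78 = -11778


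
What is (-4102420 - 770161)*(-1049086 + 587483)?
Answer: 2249198007343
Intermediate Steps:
(-4102420 - 770161)*(-1049086 + 587483) = -4872581*(-461603) = 2249198007343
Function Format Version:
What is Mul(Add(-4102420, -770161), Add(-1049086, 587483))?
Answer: 2249198007343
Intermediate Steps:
Mul(Add(-4102420, -770161), Add(-1049086, 587483)) = Mul(-4872581, -461603) = 2249198007343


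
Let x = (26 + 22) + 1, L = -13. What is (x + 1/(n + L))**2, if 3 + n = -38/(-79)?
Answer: 3599400025/1503076 ≈ 2394.7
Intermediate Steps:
n = -199/79 (n = -3 - 38/(-79) = -3 - 38*(-1/79) = -3 + 38/79 = -199/79 ≈ -2.5190)
x = 49 (x = 48 + 1 = 49)
(x + 1/(n + L))**2 = (49 + 1/(-199/79 - 13))**2 = (49 + 1/(-1226/79))**2 = (49 - 79/1226)**2 = (59995/1226)**2 = 3599400025/1503076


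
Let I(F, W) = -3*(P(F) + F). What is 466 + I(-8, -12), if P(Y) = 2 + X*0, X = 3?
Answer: 484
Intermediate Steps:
P(Y) = 2 (P(Y) = 2 + 3*0 = 2 + 0 = 2)
I(F, W) = -6 - 3*F (I(F, W) = -3*(2 + F) = -6 - 3*F)
466 + I(-8, -12) = 466 + (-6 - 3*(-8)) = 466 + (-6 + 24) = 466 + 18 = 484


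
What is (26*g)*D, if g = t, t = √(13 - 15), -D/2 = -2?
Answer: 104*I*√2 ≈ 147.08*I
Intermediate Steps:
D = 4 (D = -2*(-2) = 4)
t = I*√2 (t = √(-2) = I*√2 ≈ 1.4142*I)
g = I*√2 ≈ 1.4142*I
(26*g)*D = (26*(I*√2))*4 = (26*I*√2)*4 = 104*I*√2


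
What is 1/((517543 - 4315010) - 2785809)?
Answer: -1/6583276 ≈ -1.5190e-7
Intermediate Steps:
1/((517543 - 4315010) - 2785809) = 1/(-3797467 - 2785809) = 1/(-6583276) = -1/6583276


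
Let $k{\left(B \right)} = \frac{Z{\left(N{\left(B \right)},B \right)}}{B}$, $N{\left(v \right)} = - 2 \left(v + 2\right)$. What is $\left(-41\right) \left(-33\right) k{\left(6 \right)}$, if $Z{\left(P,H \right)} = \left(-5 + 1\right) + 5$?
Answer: $\frac{451}{2} \approx 225.5$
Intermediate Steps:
$N{\left(v \right)} = -4 - 2 v$ ($N{\left(v \right)} = - 2 \left(2 + v\right) = -4 - 2 v$)
$Z{\left(P,H \right)} = 1$ ($Z{\left(P,H \right)} = -4 + 5 = 1$)
$k{\left(B \right)} = \frac{1}{B}$ ($k{\left(B \right)} = 1 \frac{1}{B} = \frac{1}{B}$)
$\left(-41\right) \left(-33\right) k{\left(6 \right)} = \frac{\left(-41\right) \left(-33\right)}{6} = 1353 \cdot \frac{1}{6} = \frac{451}{2}$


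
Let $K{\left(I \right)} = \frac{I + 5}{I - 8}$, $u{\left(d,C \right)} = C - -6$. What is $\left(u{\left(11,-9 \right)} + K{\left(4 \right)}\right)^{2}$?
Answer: $\frac{441}{16} \approx 27.563$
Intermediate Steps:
$u{\left(d,C \right)} = 6 + C$ ($u{\left(d,C \right)} = C + 6 = 6 + C$)
$K{\left(I \right)} = \frac{5 + I}{-8 + I}$
$\left(u{\left(11,-9 \right)} + K{\left(4 \right)}\right)^{2} = \left(\left(6 - 9\right) + \frac{5 + 4}{-8 + 4}\right)^{2} = \left(-3 + \frac{1}{-4} \cdot 9\right)^{2} = \left(-3 - \frac{9}{4}\right)^{2} = \left(- \frac{21}{4}\right)^{2} = \frac{441}{16}$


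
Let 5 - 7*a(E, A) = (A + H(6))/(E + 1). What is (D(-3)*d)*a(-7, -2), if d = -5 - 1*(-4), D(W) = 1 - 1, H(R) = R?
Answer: 0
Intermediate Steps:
D(W) = 0
a(E, A) = 5/7 - (6 + A)/(7*(1 + E)) (a(E, A) = 5/7 - (A + 6)/(7*(E + 1)) = 5/7 - (6 + A)/(7*(1 + E)))
d = -1 (d = -5 + 4 = -1)
(D(-3)*d)*a(-7, -2) = (0*(-1))*((-1 - 1*(-2) + 5*(-7))/(7*(1 - 7))) = 0*((⅐)*(-1 + 2 - 35)/(-6)) = 0*((⅐)*(-⅙)*(-34)) = 0*(17/21) = 0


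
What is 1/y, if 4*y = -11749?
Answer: -4/11749 ≈ -0.00034045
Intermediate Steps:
y = -11749/4 (y = (1/4)*(-11749) = -11749/4 ≈ -2937.3)
1/y = 1/(-11749/4) = -4/11749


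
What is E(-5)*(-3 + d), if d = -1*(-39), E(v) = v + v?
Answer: -360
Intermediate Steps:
E(v) = 2*v
d = 39
E(-5)*(-3 + d) = (2*(-5))*(-3 + 39) = -10*36 = -360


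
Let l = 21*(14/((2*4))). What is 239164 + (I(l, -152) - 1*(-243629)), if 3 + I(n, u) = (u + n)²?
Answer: 7937161/16 ≈ 4.9607e+5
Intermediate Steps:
l = 147/4 (l = 21*(14/8) = 21*(14*(⅛)) = 21*(7/4) = 147/4 ≈ 36.750)
I(n, u) = -3 + (n + u)² (I(n, u) = -3 + (u + n)² = -3 + (n + u)²)
239164 + (I(l, -152) - 1*(-243629)) = 239164 + ((-3 + (147/4 - 152)²) - 1*(-243629)) = 239164 + ((-3 + (-461/4)²) + 243629) = 239164 + ((-3 + 212521/16) + 243629) = 239164 + (212473/16 + 243629) = 239164 + 4110537/16 = 7937161/16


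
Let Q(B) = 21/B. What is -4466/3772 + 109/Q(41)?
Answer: 8381641/39606 ≈ 211.63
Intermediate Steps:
-4466/3772 + 109/Q(41) = -4466/3772 + 109/((21/41)) = -4466*1/3772 + 109/((21*(1/41))) = -2233/1886 + 109/(21/41) = -2233/1886 + 109*(41/21) = -2233/1886 + 4469/21 = 8381641/39606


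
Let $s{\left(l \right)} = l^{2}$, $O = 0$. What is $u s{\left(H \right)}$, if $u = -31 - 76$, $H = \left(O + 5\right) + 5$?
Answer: $-10700$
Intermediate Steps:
$H = 10$ ($H = \left(0 + 5\right) + 5 = 5 + 5 = 10$)
$u = -107$ ($u = -31 - 76 = -107$)
$u s{\left(H \right)} = - 107 \cdot 10^{2} = \left(-107\right) 100 = -10700$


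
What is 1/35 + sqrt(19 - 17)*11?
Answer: 1/35 + 11*sqrt(2) ≈ 15.585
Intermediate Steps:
1/35 + sqrt(19 - 17)*11 = 1/35 + sqrt(2)*11 = 1/35 + 11*sqrt(2)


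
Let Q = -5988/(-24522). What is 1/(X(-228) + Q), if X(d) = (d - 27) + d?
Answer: -4087/1973023 ≈ -0.0020714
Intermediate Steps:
X(d) = -27 + 2*d (X(d) = (-27 + d) + d = -27 + 2*d)
Q = 998/4087 (Q = -5988*(-1/24522) = 998/4087 ≈ 0.24419)
1/(X(-228) + Q) = 1/((-27 + 2*(-228)) + 998/4087) = 1/((-27 - 456) + 998/4087) = 1/(-483 + 998/4087) = 1/(-1973023/4087) = -4087/1973023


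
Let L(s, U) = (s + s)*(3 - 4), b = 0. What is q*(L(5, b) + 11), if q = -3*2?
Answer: -6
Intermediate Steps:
q = -6
L(s, U) = -2*s (L(s, U) = (2*s)*(-1) = -2*s)
q*(L(5, b) + 11) = -6*(-2*5 + 11) = -6*(-10 + 11) = -6*1 = -6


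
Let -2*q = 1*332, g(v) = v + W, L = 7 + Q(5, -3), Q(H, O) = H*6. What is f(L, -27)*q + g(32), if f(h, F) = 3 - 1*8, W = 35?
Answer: 897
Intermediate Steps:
Q(H, O) = 6*H
L = 37 (L = 7 + 6*5 = 7 + 30 = 37)
f(h, F) = -5 (f(h, F) = 3 - 8 = -5)
g(v) = 35 + v (g(v) = v + 35 = 35 + v)
q = -166 (q = -332/2 = -½*332 = -166)
f(L, -27)*q + g(32) = -5*(-166) + (35 + 32) = 830 + 67 = 897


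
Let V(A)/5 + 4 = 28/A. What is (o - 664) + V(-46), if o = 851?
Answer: 3771/23 ≈ 163.96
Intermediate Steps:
V(A) = -20 + 140/A (V(A) = -20 + 5*(28/A) = -20 + 140/A)
(o - 664) + V(-46) = (851 - 664) + (-20 + 140/(-46)) = 187 + (-20 + 140*(-1/46)) = 187 + (-20 - 70/23) = 187 - 530/23 = 3771/23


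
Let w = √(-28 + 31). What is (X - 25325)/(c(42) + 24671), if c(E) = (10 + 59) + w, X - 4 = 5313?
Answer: -494997920/612067597 + 20008*√3/612067597 ≈ -0.80867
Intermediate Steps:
X = 5317 (X = 4 + 5313 = 5317)
w = √3 ≈ 1.7320
c(E) = 69 + √3 (c(E) = (10 + 59) + √3 = 69 + √3)
(X - 25325)/(c(42) + 24671) = (5317 - 25325)/((69 + √3) + 24671) = -20008/(24740 + √3)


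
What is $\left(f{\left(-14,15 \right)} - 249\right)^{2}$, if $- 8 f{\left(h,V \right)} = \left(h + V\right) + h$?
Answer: $\frac{3916441}{64} \approx 61194.0$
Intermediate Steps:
$f{\left(h,V \right)} = - \frac{h}{4} - \frac{V}{8}$ ($f{\left(h,V \right)} = - \frac{\left(h + V\right) + h}{8} = - \frac{\left(V + h\right) + h}{8} = - \frac{V + 2 h}{8} = - \frac{h}{4} - \frac{V}{8}$)
$\left(f{\left(-14,15 \right)} - 249\right)^{2} = \left(\left(\left(- \frac{1}{4}\right) \left(-14\right) - \frac{15}{8}\right) - 249\right)^{2} = \left(\left(\frac{7}{2} - \frac{15}{8}\right) - 249\right)^{2} = \left(\frac{13}{8} - 249\right)^{2} = \left(- \frac{1979}{8}\right)^{2} = \frac{3916441}{64}$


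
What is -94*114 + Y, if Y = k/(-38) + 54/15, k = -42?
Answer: -1017573/95 ≈ -10711.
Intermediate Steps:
Y = 447/95 (Y = -42/(-38) + 54/15 = -42*(-1/38) + 54*(1/15) = 21/19 + 18/5 = 447/95 ≈ 4.7053)
-94*114 + Y = -94*114 + 447/95 = -10716 + 447/95 = -1017573/95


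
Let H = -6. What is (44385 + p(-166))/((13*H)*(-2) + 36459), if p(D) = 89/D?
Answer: 7367821/6078090 ≈ 1.2122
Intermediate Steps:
(44385 + p(-166))/((13*H)*(-2) + 36459) = (44385 + 89/(-166))/((13*(-6))*(-2) + 36459) = (44385 + 89*(-1/166))/(-78*(-2) + 36459) = (44385 - 89/166)/(156 + 36459) = (7367821/166)/36615 = (7367821/166)*(1/36615) = 7367821/6078090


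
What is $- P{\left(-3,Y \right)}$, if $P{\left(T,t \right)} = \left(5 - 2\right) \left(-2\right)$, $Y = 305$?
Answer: $6$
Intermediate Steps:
$P{\left(T,t \right)} = -6$ ($P{\left(T,t \right)} = 3 \left(-2\right) = -6$)
$- P{\left(-3,Y \right)} = \left(-1\right) \left(-6\right) = 6$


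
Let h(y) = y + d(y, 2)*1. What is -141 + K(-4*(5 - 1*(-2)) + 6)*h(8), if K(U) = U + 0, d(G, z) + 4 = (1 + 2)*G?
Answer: -757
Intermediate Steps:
d(G, z) = -4 + 3*G (d(G, z) = -4 + (1 + 2)*G = -4 + 3*G)
h(y) = -4 + 4*y (h(y) = y + (-4 + 3*y)*1 = y + (-4 + 3*y) = -4 + 4*y)
K(U) = U
-141 + K(-4*(5 - 1*(-2)) + 6)*h(8) = -141 + (-4*(5 - 1*(-2)) + 6)*(-4 + 4*8) = -141 + (-4*(5 + 2) + 6)*(-4 + 32) = -141 + (-4*7 + 6)*28 = -141 + (-28 + 6)*28 = -141 - 22*28 = -141 - 616 = -757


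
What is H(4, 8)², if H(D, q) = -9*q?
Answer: 5184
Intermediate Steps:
H(4, 8)² = (-9*8)² = (-72)² = 5184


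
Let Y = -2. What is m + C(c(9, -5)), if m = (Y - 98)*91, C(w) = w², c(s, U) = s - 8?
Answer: -9099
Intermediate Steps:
c(s, U) = -8 + s
m = -9100 (m = (-2 - 98)*91 = -100*91 = -9100)
m + C(c(9, -5)) = -9100 + (-8 + 9)² = -9100 + 1² = -9100 + 1 = -9099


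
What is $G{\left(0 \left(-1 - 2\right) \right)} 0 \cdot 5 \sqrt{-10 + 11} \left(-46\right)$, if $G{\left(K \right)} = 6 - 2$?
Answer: $0$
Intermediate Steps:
$G{\left(K \right)} = 4$
$G{\left(0 \left(-1 - 2\right) \right)} 0 \cdot 5 \sqrt{-10 + 11} \left(-46\right) = 4 \cdot 0 \cdot 5 \sqrt{-10 + 11} \left(-46\right) = 0 \cdot 5 \sqrt{1} \left(-46\right) = 0 \cdot 1 \left(-46\right) = 0 \left(-46\right) = 0$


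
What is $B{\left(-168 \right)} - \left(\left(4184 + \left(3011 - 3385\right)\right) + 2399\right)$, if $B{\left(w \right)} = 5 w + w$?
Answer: $-7217$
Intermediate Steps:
$B{\left(w \right)} = 6 w$
$B{\left(-168 \right)} - \left(\left(4184 + \left(3011 - 3385\right)\right) + 2399\right) = 6 \left(-168\right) - \left(\left(4184 + \left(3011 - 3385\right)\right) + 2399\right) = -1008 - \left(\left(4184 - 374\right) + 2399\right) = -1008 - \left(3810 + 2399\right) = -1008 - 6209 = -7217$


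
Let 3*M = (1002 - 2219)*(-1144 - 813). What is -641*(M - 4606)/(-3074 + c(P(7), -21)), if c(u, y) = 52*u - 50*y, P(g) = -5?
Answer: 1517792491/6852 ≈ 2.2151e+5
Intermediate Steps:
c(u, y) = -50*y + 52*u
M = 2381669/3 (M = ((1002 - 2219)*(-1144 - 813))/3 = (-1217*(-1957))/3 = (⅓)*2381669 = 2381669/3 ≈ 7.9389e+5)
-641*(M - 4606)/(-3074 + c(P(7), -21)) = -641*(2381669/3 - 4606)/(-3074 + (-50*(-21) + 52*(-5))) = -641*2367851/(3*(-3074 + (1050 - 260))) = -641*2367851/(3*(-3074 + 790)) = -641/((-2284*3/2367851)) = -641/(-6852/2367851) = -641*(-2367851/6852) = 1517792491/6852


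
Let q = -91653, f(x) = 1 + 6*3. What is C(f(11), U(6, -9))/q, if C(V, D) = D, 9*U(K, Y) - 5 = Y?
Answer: 4/824877 ≈ 4.8492e-6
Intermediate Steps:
f(x) = 19 (f(x) = 1 + 18 = 19)
U(K, Y) = 5/9 + Y/9
C(f(11), U(6, -9))/q = (5/9 + (1/9)*(-9))/(-91653) = (5/9 - 1)*(-1/91653) = -4/9*(-1/91653) = 4/824877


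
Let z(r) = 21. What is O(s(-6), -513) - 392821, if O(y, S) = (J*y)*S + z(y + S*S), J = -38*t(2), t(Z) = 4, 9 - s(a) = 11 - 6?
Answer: -80896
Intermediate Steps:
s(a) = 4 (s(a) = 9 - (11 - 6) = 9 - 1*5 = 9 - 5 = 4)
J = -152 (J = -38*4 = -152)
O(y, S) = 21 - 152*S*y (O(y, S) = (-152*y)*S + 21 = -152*S*y + 21 = 21 - 152*S*y)
O(s(-6), -513) - 392821 = (21 - 152*(-513)*4) - 392821 = (21 + 311904) - 392821 = 311925 - 392821 = -80896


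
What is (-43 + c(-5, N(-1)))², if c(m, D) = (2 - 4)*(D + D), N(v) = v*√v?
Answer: 1833 - 344*I ≈ 1833.0 - 344.0*I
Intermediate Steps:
N(v) = v^(3/2)
c(m, D) = -4*D
(-43 + c(-5, N(-1)))² = (-43 - (-4)*I)² = (-43 + 4*I)²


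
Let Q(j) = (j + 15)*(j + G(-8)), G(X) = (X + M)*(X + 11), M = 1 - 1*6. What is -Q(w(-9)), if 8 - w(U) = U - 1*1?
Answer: 693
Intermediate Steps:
M = -5 (M = 1 - 6 = -5)
G(X) = (-5 + X)*(11 + X) (G(X) = (X - 5)*(X + 11) = (-5 + X)*(11 + X))
w(U) = 9 - U (w(U) = 8 - (U - 1*1) = 8 - (U - 1) = 8 - (-1 + U) = 8 + (1 - U) = 9 - U)
Q(j) = (-39 + j)*(15 + j) (Q(j) = (j + 15)*(j + (-55 + (-8)² + 6*(-8))) = (15 + j)*(j + (-55 + 64 - 48)) = (15 + j)*(j - 39) = (15 + j)*(-39 + j) = (-39 + j)*(15 + j))
-Q(w(-9)) = -(-585 + (9 - 1*(-9))² - 24*(9 - 1*(-9))) = -(-585 + (9 + 9)² - 24*(9 + 9)) = -(-585 + 18² - 24*18) = -(-585 + 324 - 432) = -1*(-693) = 693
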